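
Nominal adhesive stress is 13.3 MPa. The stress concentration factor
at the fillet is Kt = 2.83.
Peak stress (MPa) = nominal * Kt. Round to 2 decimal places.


Peak = 13.3 * 2.83 = 37.64 MPa

37.64


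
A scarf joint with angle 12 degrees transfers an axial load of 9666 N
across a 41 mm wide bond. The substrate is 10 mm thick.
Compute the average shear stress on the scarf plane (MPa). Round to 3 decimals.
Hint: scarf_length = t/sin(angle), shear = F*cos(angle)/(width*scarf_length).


scarf_length = 10 / sin(12 deg) = 48.0973 mm
cos(12 deg) = 0.978148
shear stress = 9666 * 0.978148 / (41 * 48.0973)
= 4.795 MPa

4.795


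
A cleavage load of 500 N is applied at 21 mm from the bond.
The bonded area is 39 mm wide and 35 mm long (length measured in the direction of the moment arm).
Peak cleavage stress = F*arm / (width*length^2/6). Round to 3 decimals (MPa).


Moment = 500 * 21 = 10500 N*mm
Section modulus = 39 * 1225 / 6 = 47775 / 6 mm^3
Stress = 10500 / (47775 / 6) = 63000 / 47775
= 1.319 MPa

1.319


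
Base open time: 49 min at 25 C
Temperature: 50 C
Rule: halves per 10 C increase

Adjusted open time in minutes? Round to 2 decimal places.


Acceleration = 2^((50-25)/10) = 5.6569
Open time = 49 / 5.6569 = 8.66 min

8.66


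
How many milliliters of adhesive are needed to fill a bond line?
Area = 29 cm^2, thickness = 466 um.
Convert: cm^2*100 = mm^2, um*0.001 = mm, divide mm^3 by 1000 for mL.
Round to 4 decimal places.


= (29 * 100) * (466 * 0.001) / 1000
= 1.3514 mL

1.3514


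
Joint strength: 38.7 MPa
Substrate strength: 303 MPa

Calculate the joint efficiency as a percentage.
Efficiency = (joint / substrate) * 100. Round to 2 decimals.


Efficiency = (38.7 / 303) * 100 = 12.77%

12.77


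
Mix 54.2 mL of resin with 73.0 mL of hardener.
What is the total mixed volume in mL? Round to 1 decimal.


Total = 54.2 + 73.0 = 127.2 mL

127.2


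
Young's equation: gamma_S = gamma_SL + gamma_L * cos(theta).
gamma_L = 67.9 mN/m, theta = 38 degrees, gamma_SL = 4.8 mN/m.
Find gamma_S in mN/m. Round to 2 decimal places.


cos(38 deg) = 0.788011
gamma_S = 4.8 + 67.9 * 0.788011
= 58.31 mN/m

58.31


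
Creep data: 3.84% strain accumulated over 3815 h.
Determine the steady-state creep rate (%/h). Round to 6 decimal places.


Rate = 3.84 / 3815 = 0.001007 %/h

0.001007


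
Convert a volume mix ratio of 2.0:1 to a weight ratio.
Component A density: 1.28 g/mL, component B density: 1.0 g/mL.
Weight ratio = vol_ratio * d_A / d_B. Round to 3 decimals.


= 2.0 * 1.28 / 1.0 = 2.560

2.560


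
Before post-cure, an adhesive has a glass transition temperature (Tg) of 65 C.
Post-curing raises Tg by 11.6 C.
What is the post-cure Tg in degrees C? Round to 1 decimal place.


Tg_post = Tg_base + delta_Tg
= 65 + 11.6
= 76.6 C

76.6


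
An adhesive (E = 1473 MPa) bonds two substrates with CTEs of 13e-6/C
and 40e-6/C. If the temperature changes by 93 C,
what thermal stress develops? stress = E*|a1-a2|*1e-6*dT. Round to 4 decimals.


Stress = 1473 * |13 - 40| * 1e-6 * 93
= 3.6987 MPa

3.6987


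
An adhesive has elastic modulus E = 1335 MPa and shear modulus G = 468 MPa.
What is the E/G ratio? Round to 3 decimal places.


E/G = 1335 / 468 = 2.853

2.853


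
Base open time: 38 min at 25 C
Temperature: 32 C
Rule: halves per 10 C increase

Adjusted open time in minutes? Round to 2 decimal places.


Acceleration = 2^((32-25)/10) = 1.6245
Open time = 38 / 1.6245 = 23.39 min

23.39


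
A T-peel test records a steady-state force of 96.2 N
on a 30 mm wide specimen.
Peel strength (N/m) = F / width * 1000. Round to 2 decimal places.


Peel strength = 96.2 / 30 * 1000
= 3206.67 N/m

3206.67


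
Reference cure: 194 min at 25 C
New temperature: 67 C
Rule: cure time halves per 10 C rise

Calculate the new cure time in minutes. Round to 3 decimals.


factor = 2^((67-25)/10) = 18.3792
t_new = 194 / 18.3792 = 10.555 min

10.555


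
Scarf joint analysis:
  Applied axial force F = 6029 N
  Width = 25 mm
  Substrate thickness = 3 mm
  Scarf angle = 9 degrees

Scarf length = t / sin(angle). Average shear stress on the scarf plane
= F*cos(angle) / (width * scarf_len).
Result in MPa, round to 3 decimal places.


Scarf length = 3 / sin(9 deg) = 19.1774 mm
cos(9 deg) = 0.987688
Shear = 6029 * 0.987688 / (25 * 19.1774)
= 12.420 MPa

12.420


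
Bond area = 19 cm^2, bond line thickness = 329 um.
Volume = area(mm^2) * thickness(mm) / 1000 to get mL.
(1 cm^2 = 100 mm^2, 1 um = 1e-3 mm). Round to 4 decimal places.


area_mm2 = 19 * 100 = 1900
blt_mm = 329 * 1e-3 = 0.329
vol_mm3 = 1900 * 0.329 = 625.1
vol_mL = 625.1 / 1000 = 0.6251 mL

0.6251


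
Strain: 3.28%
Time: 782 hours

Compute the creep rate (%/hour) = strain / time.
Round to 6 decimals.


Creep rate = 3.28 / 782
= 0.004194 %/h

0.004194


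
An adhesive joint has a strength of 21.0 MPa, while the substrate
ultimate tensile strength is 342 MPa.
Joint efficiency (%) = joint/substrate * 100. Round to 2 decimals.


Efficiency = 21.0 / 342 * 100
= 6.14%

6.14


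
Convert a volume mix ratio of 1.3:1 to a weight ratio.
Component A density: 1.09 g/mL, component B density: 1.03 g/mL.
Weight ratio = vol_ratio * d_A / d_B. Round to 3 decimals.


= 1.3 * 1.09 / 1.03 = 1.376

1.376


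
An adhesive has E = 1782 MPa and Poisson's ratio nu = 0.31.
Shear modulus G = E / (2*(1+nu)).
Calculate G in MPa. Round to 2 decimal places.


G = 1782 / (2*(1+0.31))
= 1782 / 2.62
= 680.15 MPa

680.15


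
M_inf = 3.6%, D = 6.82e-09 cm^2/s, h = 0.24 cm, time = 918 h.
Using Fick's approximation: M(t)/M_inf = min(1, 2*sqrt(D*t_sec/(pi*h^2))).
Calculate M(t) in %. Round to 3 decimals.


t = 3304800 s
ratio = min(1, 2*sqrt(6.82e-09*3304800/(pi*0.0576)))
= 0.705844
M(t) = 3.6 * 0.705844 = 2.541%

2.541


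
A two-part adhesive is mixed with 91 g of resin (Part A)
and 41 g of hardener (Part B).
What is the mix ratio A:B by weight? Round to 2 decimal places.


Mix ratio = mass_A / mass_B
= 91 / 41
= 2.22

2.22


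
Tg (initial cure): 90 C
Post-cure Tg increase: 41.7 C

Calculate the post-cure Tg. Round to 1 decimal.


Post-cure Tg = 90 + 41.7 = 131.7 C

131.7


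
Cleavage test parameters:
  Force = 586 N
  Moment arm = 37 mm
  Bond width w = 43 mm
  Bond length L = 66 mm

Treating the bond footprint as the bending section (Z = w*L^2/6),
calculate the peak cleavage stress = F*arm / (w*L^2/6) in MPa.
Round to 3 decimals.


M = 586 * 37 = 21682 N*mm
Z = 43 * 66^2 / 6 = 187308 / 6 mm^3
sigma = M / Z = 6 * 21682 / 187308 = 130092 / 187308
= 0.695 MPa

0.695


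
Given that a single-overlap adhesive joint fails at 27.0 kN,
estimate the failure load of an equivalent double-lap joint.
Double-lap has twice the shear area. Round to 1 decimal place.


Double-lap factor = 2
Expected load = 27.0 * 2 = 54.0 kN

54.0


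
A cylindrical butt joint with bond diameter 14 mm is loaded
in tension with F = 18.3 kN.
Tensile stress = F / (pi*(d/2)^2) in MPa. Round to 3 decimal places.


Area = pi * (14/2)^2 = 153.9380 mm^2
Stress = 18.3*1000 / 153.9380
= 118.879 MPa

118.879


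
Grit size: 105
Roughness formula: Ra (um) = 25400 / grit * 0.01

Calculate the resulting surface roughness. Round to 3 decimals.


Ra = 25400 / 105 * 0.01
= 2.419 um

2.419


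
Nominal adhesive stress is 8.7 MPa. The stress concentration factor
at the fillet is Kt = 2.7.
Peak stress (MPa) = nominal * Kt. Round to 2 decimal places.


Peak = 8.7 * 2.7 = 23.49 MPa

23.49


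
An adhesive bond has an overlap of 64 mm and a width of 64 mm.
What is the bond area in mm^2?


Bond area = overlap * width
= 64 * 64
= 4096 mm^2

4096


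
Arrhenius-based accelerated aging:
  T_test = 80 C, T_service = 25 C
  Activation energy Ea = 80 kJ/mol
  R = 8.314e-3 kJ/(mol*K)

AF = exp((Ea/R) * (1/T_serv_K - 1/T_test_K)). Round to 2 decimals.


T_test_K = 353.15, T_serv_K = 298.15
AF = exp((80/8.314e-3) * (1/298.15 - 1/353.15))
= 152.37

152.37


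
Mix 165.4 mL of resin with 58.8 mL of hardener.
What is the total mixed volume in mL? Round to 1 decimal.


Total = 165.4 + 58.8 = 224.2 mL

224.2


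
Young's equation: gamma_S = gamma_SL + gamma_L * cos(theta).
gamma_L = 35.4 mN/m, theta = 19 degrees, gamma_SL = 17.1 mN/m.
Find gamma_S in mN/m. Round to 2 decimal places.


cos(19 deg) = 0.945519
gamma_S = 17.1 + 35.4 * 0.945519
= 50.57 mN/m

50.57


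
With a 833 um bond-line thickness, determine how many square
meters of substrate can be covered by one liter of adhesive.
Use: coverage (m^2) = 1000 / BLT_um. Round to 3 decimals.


Coverage = 1000 / 833 = 1.200 m^2

1.200


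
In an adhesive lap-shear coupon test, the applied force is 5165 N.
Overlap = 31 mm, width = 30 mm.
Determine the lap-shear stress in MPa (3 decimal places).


stress = F / (overlap * width)
= 5165 / (31 * 30)
= 5.554 MPa

5.554


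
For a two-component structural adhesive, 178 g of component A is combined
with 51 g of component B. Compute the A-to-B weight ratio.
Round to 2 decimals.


Weight ratio A:B = 178 / 51
= 3.49

3.49


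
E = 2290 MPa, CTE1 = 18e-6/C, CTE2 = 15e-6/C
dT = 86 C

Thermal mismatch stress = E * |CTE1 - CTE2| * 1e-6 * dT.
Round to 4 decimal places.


= 2290 * 3e-6 * 86
= 0.5908 MPa

0.5908


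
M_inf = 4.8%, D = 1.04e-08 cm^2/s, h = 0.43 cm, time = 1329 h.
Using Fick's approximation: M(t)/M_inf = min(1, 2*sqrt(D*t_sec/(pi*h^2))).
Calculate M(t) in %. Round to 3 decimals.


t = 4784400 s
ratio = min(1, 2*sqrt(1.04e-08*4784400/(pi*0.1849)))
= 0.585352
M(t) = 4.8 * 0.585352 = 2.810%

2.810


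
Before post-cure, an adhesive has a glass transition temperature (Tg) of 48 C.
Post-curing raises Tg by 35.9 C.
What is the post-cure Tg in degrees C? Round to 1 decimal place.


Tg_post = Tg_base + delta_Tg
= 48 + 35.9
= 83.9 C

83.9


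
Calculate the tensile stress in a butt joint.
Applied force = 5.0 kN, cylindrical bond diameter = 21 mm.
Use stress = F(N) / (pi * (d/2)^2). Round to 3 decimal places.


A = pi * 10.5^2 = 346.3606 mm^2
sigma = 5000.0 / 346.3606 = 14.436 MPa

14.436


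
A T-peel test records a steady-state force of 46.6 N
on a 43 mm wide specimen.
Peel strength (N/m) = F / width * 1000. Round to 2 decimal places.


Peel strength = 46.6 / 43 * 1000
= 1083.72 N/m

1083.72


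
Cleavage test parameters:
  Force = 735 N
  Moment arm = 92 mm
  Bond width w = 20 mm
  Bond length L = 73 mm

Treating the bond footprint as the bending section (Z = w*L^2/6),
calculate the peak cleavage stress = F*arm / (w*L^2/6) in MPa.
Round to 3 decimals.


M = 735 * 92 = 67620 N*mm
Z = 20 * 73^2 / 6 = 106580 / 6 mm^3
sigma = M / Z = 6 * 67620 / 106580 = 405720 / 106580
= 3.807 MPa

3.807


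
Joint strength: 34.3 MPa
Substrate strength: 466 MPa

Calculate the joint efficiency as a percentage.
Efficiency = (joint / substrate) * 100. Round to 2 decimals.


Efficiency = (34.3 / 466) * 100 = 7.36%

7.36


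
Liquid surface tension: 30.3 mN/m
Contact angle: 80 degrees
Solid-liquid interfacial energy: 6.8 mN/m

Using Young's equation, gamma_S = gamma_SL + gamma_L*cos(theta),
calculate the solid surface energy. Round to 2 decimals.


gamma_S = 6.8 + 30.3 * cos(80)
= 12.06 mN/m

12.06


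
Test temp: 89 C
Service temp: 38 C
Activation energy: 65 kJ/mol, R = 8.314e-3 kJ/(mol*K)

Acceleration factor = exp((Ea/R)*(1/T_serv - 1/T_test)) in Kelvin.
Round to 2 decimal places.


AF = exp((65/0.008314)*(1/311.15 - 1/362.15))
= 34.41

34.41


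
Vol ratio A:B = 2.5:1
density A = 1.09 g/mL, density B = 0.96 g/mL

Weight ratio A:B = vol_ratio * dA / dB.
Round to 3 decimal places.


Weight ratio = 2.5 * 1.09 / 0.96
= 2.839

2.839


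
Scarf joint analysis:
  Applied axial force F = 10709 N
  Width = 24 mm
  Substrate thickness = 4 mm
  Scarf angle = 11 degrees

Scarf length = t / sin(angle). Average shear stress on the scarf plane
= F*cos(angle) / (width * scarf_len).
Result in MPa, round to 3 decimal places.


Scarf length = 4 / sin(11 deg) = 20.9634 mm
cos(11 deg) = 0.981627
Shear = 10709 * 0.981627 / (24 * 20.9634)
= 20.894 MPa

20.894


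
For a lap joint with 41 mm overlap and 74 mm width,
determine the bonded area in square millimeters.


Area = 41 * 74 = 3034 mm^2

3034


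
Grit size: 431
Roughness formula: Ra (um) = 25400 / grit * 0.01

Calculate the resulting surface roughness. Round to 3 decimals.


Ra = 25400 / 431 * 0.01
= 0.589 um

0.589


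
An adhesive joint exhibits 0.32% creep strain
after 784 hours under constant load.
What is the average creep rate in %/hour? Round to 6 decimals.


Creep rate = strain / time
= 0.32 / 784
= 0.000408 %/h

0.000408


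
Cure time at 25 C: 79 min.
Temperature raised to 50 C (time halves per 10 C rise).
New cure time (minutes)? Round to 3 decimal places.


Acceleration factor = 2^(25/10) = 5.6569
New time = 79 / 5.6569 = 13.965 min

13.965


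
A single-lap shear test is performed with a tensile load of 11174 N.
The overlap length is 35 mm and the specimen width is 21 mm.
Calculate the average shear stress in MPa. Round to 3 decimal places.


Shear stress = F / (overlap * width)
= 11174 / (35 * 21)
= 11174 / 735
= 15.203 MPa

15.203


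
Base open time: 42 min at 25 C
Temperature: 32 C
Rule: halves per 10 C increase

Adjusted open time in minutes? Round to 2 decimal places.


Acceleration = 2^((32-25)/10) = 1.6245
Open time = 42 / 1.6245 = 25.85 min

25.85


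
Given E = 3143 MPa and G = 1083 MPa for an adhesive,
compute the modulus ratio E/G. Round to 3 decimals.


E/G ratio = 3143 / 1083 = 2.902

2.902


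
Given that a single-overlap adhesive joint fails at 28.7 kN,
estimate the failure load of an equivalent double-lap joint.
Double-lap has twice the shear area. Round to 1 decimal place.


Double-lap factor = 2
Expected load = 28.7 * 2 = 57.4 kN

57.4


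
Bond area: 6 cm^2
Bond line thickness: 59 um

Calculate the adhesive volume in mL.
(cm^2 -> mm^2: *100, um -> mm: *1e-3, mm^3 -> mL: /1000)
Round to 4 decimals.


V = 6*100 * 59*1e-3 / 1000
= 0.0354 mL

0.0354


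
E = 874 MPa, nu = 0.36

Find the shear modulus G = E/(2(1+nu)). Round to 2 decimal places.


G = 874 / (2 * 1.36)
= 321.32 MPa

321.32


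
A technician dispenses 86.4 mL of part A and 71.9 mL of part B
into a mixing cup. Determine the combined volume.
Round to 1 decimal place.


Combined volume = 86.4 + 71.9
= 158.3 mL

158.3


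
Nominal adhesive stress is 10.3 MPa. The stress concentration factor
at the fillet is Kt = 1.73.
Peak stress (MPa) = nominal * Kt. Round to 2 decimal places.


Peak = 10.3 * 1.73 = 17.82 MPa

17.82


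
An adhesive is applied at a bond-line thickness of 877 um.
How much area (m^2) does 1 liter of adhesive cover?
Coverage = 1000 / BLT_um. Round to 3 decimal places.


Coverage = 1000 / 877 = 1.140 m^2

1.140


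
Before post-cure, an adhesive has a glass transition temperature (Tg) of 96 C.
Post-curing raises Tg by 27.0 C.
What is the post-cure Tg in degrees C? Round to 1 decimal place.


Tg_post = Tg_base + delta_Tg
= 96 + 27.0
= 123.0 C

123.0


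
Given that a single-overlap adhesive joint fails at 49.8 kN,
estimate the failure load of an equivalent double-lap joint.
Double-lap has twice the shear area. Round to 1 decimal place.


Double-lap factor = 2
Expected load = 49.8 * 2 = 99.6 kN

99.6


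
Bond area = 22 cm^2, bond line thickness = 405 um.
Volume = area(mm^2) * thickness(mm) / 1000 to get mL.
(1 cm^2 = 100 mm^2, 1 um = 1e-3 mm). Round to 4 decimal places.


area_mm2 = 22 * 100 = 2200
blt_mm = 405 * 1e-3 = 0.405
vol_mm3 = 2200 * 0.405 = 891.0
vol_mL = 891.0 / 1000 = 0.8910 mL

0.8910


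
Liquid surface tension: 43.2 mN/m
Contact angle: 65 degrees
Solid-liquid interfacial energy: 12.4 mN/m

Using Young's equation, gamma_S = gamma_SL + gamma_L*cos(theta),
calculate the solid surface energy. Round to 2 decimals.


gamma_S = 12.4 + 43.2 * cos(65)
= 30.66 mN/m

30.66


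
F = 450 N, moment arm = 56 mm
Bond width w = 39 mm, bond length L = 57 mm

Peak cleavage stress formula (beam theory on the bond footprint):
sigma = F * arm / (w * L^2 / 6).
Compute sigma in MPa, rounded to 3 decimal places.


sigma = (450 * 56) / (39 * 3249 / 6)
= 25200 * 6 / 126711
= 151200 / 126711
= 1.193 MPa

1.193


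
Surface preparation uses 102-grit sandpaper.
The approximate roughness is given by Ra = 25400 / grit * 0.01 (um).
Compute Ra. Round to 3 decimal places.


Ra = 25400 / 102 * 0.01
= 254 / 102
= 2.490 um

2.490


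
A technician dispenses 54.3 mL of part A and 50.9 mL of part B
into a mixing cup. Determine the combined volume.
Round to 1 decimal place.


Combined volume = 54.3 + 50.9
= 105.2 mL

105.2


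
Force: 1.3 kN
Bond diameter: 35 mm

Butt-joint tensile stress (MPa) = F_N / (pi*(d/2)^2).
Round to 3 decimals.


F_N = 1.3 * 1000 = 1300.0 N
A = pi*(17.5)^2 = 962.1128 mm^2
stress = 1300.0 / 962.1128 = 1.351 MPa

1.351


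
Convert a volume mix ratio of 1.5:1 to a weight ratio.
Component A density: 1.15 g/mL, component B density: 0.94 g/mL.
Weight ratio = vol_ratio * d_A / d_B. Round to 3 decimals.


= 1.5 * 1.15 / 0.94 = 1.835

1.835


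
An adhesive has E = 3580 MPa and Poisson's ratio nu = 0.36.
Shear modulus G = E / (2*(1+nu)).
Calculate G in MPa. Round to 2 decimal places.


G = 3580 / (2*(1+0.36))
= 3580 / 2.72
= 1316.18 MPa

1316.18


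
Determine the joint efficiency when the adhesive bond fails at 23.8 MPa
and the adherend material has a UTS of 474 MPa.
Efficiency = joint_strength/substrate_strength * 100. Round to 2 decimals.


Joint efficiency = 23.8 / 474 * 100
= 5.02%

5.02


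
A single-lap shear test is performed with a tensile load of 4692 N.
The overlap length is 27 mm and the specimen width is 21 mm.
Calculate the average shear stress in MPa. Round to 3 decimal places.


Shear stress = F / (overlap * width)
= 4692 / (27 * 21)
= 4692 / 567
= 8.275 MPa

8.275


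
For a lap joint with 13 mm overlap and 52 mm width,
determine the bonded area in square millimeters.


Area = 13 * 52 = 676 mm^2

676


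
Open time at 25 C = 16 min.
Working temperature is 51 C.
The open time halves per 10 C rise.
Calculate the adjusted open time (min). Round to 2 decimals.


factor = 2^((51 - 25) / 10) = 6.0629
ot = 16 / 6.0629 = 2.64 min

2.64


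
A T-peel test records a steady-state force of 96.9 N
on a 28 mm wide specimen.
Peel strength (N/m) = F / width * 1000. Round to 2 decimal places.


Peel strength = 96.9 / 28 * 1000
= 3460.71 N/m

3460.71


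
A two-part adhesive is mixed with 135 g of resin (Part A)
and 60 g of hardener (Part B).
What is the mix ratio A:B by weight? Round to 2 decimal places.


Mix ratio = mass_A / mass_B
= 135 / 60
= 2.25

2.25


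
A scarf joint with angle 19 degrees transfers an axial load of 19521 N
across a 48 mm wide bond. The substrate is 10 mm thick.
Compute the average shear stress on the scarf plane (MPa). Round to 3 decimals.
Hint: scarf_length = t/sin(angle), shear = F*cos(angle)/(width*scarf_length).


scarf_length = 10 / sin(19 deg) = 30.7155 mm
cos(19 deg) = 0.945519
shear stress = 19521 * 0.945519 / (48 * 30.7155)
= 12.519 MPa

12.519


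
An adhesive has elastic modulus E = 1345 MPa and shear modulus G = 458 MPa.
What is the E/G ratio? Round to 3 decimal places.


E/G = 1345 / 458 = 2.937

2.937


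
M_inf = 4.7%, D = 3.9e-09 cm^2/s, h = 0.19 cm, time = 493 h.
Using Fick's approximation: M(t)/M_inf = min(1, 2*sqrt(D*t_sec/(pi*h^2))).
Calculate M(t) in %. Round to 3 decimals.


t = 1774800 s
ratio = min(1, 2*sqrt(3.9e-09*1774800/(pi*0.0361)))
= 0.494093
M(t) = 4.7 * 0.494093 = 2.322%

2.322


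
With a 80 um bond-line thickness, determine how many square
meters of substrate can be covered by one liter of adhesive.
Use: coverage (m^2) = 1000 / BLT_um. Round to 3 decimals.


Coverage = 1000 / 80 = 12.500 m^2

12.500


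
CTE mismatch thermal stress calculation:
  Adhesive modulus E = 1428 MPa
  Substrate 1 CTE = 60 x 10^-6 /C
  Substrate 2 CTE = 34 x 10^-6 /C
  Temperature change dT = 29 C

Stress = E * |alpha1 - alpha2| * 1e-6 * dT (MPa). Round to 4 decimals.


delta_alpha = |60 - 34| = 26 x 10^-6/C
Stress = 1428 * 26e-6 * 29
= 1.0767 MPa

1.0767


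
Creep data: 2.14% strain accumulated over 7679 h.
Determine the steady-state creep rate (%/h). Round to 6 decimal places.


Rate = 2.14 / 7679 = 0.000279 %/h

0.000279


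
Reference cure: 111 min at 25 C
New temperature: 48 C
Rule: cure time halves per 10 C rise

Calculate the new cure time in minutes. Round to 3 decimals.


factor = 2^((48-25)/10) = 4.9246
t_new = 111 / 4.9246 = 22.540 min

22.540


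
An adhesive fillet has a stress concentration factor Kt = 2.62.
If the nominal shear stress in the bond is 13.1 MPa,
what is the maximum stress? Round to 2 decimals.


Max stress = 13.1 * 2.62 = 34.32 MPa

34.32


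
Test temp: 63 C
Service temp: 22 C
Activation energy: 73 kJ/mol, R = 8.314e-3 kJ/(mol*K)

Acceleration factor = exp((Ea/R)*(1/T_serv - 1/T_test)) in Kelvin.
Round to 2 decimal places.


AF = exp((73/0.008314)*(1/295.15 - 1/336.15))
= 37.65

37.65


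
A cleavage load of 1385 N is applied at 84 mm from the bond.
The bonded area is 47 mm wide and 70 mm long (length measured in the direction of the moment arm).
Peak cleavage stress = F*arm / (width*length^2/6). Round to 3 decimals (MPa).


Moment = 1385 * 84 = 116340 N*mm
Section modulus = 47 * 4900 / 6 = 230300 / 6 mm^3
Stress = 116340 / (230300 / 6) = 698040 / 230300
= 3.031 MPa

3.031


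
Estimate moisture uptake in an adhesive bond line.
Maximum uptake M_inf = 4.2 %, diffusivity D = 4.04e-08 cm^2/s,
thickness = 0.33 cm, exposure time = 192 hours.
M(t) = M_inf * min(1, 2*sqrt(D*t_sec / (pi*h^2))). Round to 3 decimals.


Convert time: 192 h = 691200 s
ratio = min(1, 2*sqrt(4.04e-08*691200/(pi*0.33^2)))
= 0.571391
M(t) = 4.2 * 0.571391 = 2.400%

2.400


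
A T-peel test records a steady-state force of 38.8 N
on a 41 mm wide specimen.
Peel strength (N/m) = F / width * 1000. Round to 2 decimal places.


Peel strength = 38.8 / 41 * 1000
= 946.34 N/m

946.34


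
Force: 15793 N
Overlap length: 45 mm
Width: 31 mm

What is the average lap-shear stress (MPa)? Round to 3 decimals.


Average shear stress = F / (overlap * width)
= 15793 / (45 * 31)
= 11.321 MPa

11.321


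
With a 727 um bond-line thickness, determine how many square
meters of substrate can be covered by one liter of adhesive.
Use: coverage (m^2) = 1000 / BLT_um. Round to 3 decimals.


Coverage = 1000 / 727 = 1.376 m^2

1.376


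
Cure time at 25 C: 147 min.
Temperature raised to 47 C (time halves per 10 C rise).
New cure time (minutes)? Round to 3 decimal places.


Acceleration factor = 2^(22/10) = 4.5948
New time = 147 / 4.5948 = 31.993 min

31.993


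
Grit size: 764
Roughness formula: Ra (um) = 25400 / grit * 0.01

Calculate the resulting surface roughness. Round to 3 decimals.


Ra = 25400 / 764 * 0.01
= 0.332 um

0.332


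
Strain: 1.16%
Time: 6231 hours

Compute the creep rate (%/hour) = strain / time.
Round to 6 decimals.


Creep rate = 1.16 / 6231
= 0.000186 %/h

0.000186


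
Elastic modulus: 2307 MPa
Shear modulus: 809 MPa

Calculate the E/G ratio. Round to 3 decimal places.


E / G = 2307 / 809 = 2.852

2.852


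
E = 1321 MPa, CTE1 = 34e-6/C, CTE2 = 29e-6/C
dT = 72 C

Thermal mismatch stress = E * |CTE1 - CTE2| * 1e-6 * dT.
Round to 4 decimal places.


= 1321 * 5e-6 * 72
= 0.4756 MPa

0.4756


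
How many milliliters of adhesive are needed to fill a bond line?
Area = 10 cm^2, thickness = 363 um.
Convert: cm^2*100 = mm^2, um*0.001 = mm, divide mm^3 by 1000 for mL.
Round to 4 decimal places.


= (10 * 100) * (363 * 0.001) / 1000
= 0.3630 mL

0.3630


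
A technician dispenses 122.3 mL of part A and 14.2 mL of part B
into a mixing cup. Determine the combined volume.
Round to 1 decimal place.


Combined volume = 122.3 + 14.2
= 136.5 mL

136.5


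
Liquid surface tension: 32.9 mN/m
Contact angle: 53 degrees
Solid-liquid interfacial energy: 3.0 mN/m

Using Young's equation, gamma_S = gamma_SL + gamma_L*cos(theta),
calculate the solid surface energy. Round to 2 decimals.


gamma_S = 3.0 + 32.9 * cos(53)
= 22.80 mN/m

22.80


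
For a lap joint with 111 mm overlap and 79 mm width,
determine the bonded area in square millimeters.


Area = 111 * 79 = 8769 mm^2

8769


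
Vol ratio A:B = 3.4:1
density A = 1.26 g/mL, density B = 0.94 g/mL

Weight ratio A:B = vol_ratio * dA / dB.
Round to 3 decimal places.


Weight ratio = 3.4 * 1.26 / 0.94
= 4.557

4.557


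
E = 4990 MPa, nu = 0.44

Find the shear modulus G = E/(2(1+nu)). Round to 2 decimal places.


G = 4990 / (2 * 1.44)
= 1732.64 MPa

1732.64


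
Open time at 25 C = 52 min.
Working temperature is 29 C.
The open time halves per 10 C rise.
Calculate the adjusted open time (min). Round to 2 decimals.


factor = 2^((29 - 25) / 10) = 1.3195
ot = 52 / 1.3195 = 39.41 min

39.41


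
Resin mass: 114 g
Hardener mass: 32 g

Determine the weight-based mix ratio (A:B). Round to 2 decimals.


Ratio = 114 / 32 = 3.56

3.56


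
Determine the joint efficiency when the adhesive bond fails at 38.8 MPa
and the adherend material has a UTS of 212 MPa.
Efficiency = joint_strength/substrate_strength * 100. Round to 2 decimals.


Joint efficiency = 38.8 / 212 * 100
= 18.30%

18.30


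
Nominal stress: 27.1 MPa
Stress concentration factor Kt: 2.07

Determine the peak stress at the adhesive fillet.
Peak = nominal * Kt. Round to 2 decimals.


Peak stress = 27.1 * 2.07
= 56.10 MPa

56.10


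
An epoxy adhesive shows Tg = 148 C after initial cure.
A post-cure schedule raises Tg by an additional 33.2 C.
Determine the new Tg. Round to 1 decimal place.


New Tg = 148 + 33.2
= 181.2 C

181.2


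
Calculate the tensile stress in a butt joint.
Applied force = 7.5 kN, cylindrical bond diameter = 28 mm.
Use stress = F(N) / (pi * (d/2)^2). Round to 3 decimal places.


A = pi * 14.0^2 = 615.7522 mm^2
sigma = 7500.0 / 615.7522 = 12.180 MPa

12.180


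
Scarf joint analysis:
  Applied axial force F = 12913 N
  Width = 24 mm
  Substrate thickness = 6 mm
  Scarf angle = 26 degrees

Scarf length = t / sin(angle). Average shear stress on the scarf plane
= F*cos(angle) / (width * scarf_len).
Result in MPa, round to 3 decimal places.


Scarf length = 6 / sin(26 deg) = 13.6870 mm
cos(26 deg) = 0.898794
Shear = 12913 * 0.898794 / (24 * 13.6870)
= 35.332 MPa

35.332


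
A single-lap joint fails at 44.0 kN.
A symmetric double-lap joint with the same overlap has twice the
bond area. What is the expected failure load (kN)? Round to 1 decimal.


Double-lap load = 2 * 44.0 = 88.0 kN

88.0


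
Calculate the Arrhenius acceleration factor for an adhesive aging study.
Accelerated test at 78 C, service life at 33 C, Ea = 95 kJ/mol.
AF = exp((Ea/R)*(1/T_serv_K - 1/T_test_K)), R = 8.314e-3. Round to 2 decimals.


T_test = 351.15 K, T_serv = 306.15 K
Ea/R = 95 / 0.008314 = 11426.51
AF = exp(11426.51 * (1/306.15 - 1/351.15))
= 119.46

119.46


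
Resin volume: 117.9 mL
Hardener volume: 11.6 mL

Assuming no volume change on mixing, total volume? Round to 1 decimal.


V_total = 117.9 + 11.6 = 129.5 mL

129.5


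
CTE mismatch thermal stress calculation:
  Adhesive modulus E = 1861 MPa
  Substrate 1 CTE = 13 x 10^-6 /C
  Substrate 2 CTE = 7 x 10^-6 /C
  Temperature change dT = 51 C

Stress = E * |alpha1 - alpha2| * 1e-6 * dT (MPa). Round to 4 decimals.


delta_alpha = |13 - 7| = 6 x 10^-6/C
Stress = 1861 * 6e-6 * 51
= 0.5695 MPa

0.5695


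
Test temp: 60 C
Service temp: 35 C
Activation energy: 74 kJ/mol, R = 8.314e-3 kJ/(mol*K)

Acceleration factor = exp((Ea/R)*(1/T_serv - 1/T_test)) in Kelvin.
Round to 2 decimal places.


AF = exp((74/0.008314)*(1/308.15 - 1/333.15))
= 8.74

8.74


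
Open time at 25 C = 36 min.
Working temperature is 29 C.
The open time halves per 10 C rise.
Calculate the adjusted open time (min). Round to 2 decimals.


factor = 2^((29 - 25) / 10) = 1.3195
ot = 36 / 1.3195 = 27.28 min

27.28


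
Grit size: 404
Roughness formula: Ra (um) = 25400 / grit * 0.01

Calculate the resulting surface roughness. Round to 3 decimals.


Ra = 25400 / 404 * 0.01
= 0.629 um

0.629


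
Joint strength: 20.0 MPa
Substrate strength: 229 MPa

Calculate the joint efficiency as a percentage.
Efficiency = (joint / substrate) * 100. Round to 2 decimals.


Efficiency = (20.0 / 229) * 100 = 8.73%

8.73


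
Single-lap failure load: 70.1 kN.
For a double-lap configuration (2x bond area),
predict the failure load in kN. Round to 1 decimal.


Failure load = 70.1 * 2 = 140.2 kN

140.2


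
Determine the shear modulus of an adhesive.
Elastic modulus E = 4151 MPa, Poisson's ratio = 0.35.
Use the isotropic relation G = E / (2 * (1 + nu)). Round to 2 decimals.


G = 4151 / (2*(1+0.35)) = 4151 / 2.70
= 1537.41 MPa

1537.41


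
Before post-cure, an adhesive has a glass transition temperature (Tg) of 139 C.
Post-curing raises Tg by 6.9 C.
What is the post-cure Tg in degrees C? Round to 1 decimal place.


Tg_post = Tg_base + delta_Tg
= 139 + 6.9
= 145.9 C

145.9


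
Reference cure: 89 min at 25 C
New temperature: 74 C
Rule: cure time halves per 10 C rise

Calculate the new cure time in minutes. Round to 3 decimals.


factor = 2^((74-25)/10) = 29.8571
t_new = 89 / 29.8571 = 2.981 min

2.981


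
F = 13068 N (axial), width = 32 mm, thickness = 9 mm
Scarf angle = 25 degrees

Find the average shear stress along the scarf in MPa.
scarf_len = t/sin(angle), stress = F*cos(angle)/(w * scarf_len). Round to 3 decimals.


scarf_len = 9/sin(25 deg) = 21.2958
cos(25 deg) = 0.906308
stress = 13068*0.906308/(32*21.2958) = 17.380 MPa

17.380


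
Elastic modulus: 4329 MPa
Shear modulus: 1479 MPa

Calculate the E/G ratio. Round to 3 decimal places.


E / G = 4329 / 1479 = 2.927

2.927


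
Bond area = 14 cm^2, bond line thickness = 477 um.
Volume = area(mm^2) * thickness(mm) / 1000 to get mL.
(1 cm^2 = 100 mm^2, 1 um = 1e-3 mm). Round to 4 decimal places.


area_mm2 = 14 * 100 = 1400
blt_mm = 477 * 1e-3 = 0.477
vol_mm3 = 1400 * 0.477 = 667.8
vol_mL = 667.8 / 1000 = 0.6678 mL

0.6678


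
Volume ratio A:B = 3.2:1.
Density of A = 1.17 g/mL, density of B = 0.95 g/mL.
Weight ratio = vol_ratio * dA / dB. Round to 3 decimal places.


Wt ratio = 3.2 * 1.17 / 0.95
= 3.941

3.941


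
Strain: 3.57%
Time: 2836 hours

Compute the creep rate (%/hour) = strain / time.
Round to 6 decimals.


Creep rate = 3.57 / 2836
= 0.001259 %/h

0.001259


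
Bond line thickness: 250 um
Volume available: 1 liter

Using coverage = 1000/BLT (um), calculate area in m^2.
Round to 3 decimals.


1 L = 1e6 mm^3, thickness = 250 um = 0.25 mm
Area = 1e6 / 0.25 mm^2 = (1e6 / 0.25) / 1e6 m^2 = 1000 / 250 m^2
= 4.000 m^2

4.000


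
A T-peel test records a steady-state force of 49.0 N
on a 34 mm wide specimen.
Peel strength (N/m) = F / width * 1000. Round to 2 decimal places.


Peel strength = 49.0 / 34 * 1000
= 1441.18 N/m

1441.18


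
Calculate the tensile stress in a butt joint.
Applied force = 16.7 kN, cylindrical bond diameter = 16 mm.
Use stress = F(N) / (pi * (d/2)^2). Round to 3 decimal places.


A = pi * 8.0^2 = 201.0619 mm^2
sigma = 16700.0 / 201.0619 = 83.059 MPa

83.059


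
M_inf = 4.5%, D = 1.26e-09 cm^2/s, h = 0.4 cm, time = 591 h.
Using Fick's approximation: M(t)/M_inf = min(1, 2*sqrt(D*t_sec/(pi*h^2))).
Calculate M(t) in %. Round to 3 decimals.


t = 2127600 s
ratio = min(1, 2*sqrt(1.26e-09*2127600/(pi*0.1600)))
= 0.146058
M(t) = 4.5 * 0.146058 = 0.657%

0.657


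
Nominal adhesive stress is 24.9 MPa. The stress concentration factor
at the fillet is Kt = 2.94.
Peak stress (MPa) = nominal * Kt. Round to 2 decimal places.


Peak = 24.9 * 2.94 = 73.21 MPa

73.21


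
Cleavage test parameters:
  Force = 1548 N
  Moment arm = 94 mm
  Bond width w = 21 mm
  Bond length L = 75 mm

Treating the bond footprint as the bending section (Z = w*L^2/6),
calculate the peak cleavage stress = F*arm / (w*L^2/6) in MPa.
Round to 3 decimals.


M = 1548 * 94 = 145512 N*mm
Z = 21 * 75^2 / 6 = 118125 / 6 mm^3
sigma = M / Z = 6 * 145512 / 118125 = 873072 / 118125
= 7.391 MPa

7.391


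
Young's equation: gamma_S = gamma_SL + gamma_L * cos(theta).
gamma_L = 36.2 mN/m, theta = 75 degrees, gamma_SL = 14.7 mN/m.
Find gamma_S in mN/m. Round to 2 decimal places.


cos(75 deg) = 0.258819
gamma_S = 14.7 + 36.2 * 0.258819
= 24.07 mN/m

24.07


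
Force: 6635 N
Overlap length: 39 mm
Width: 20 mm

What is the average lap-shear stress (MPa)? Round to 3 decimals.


Average shear stress = F / (overlap * width)
= 6635 / (39 * 20)
= 8.506 MPa

8.506


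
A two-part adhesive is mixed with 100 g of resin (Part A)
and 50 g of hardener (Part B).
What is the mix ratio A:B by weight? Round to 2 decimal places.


Mix ratio = mass_A / mass_B
= 100 / 50
= 2.00

2.00


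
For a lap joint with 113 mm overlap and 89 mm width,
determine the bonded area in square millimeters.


Area = 113 * 89 = 10057 mm^2

10057


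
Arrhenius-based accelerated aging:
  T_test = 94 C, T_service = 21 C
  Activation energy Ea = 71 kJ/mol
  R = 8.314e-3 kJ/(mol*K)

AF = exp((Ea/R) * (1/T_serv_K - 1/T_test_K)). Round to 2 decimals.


T_test_K = 367.15, T_serv_K = 294.15
AF = exp((71/8.314e-3) * (1/294.15 - 1/367.15))
= 321.32

321.32


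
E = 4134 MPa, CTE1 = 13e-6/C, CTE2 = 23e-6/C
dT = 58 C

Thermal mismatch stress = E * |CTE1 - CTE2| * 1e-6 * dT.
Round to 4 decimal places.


= 4134 * 10e-6 * 58
= 2.3977 MPa

2.3977


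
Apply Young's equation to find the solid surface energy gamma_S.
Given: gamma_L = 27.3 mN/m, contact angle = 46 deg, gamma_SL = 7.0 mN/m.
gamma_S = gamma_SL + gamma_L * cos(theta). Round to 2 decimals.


theta_rad = 46 * pi/180 = 0.802851
gamma_S = 7.0 + 27.3 * cos(0.802851)
= 25.96 mN/m

25.96


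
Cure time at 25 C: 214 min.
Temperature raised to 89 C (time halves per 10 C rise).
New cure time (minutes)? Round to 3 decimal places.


Acceleration factor = 2^(64/10) = 84.4485
New time = 214 / 84.4485 = 2.534 min

2.534


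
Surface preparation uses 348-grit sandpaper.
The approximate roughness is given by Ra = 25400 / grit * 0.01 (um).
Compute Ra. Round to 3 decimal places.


Ra = 25400 / 348 * 0.01
= 254 / 348
= 0.730 um

0.730


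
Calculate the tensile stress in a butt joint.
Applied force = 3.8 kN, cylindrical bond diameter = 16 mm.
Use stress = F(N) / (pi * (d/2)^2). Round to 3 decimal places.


A = pi * 8.0^2 = 201.0619 mm^2
sigma = 3800.0 / 201.0619 = 18.900 MPa

18.900


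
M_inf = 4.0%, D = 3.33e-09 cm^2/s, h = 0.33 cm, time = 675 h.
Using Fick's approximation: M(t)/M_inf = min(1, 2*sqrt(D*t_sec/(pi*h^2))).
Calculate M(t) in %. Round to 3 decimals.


t = 2430000 s
ratio = min(1, 2*sqrt(3.33e-09*2430000/(pi*0.1089)))
= 0.307586
M(t) = 4.0 * 0.307586 = 1.230%

1.230


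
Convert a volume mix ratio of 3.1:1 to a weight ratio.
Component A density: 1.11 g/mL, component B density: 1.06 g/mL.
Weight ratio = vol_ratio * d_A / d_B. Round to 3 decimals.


= 3.1 * 1.11 / 1.06 = 3.246

3.246


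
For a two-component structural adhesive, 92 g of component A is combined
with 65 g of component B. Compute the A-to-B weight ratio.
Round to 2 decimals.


Weight ratio A:B = 92 / 65
= 1.42

1.42


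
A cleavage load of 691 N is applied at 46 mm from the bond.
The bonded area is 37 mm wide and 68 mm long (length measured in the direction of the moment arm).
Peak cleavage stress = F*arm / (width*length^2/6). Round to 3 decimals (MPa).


Moment = 691 * 46 = 31786 N*mm
Section modulus = 37 * 4624 / 6 = 171088 / 6 mm^3
Stress = 31786 / (171088 / 6) = 190716 / 171088
= 1.115 MPa

1.115


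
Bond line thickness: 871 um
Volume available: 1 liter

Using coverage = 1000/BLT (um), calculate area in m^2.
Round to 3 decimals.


1 L = 1e6 mm^3, thickness = 871 um = 0.871 mm
Area = 1e6 / 0.871 mm^2 = (1e6 / 0.871) / 1e6 m^2 = 1000 / 871 m^2
= 1.148 m^2

1.148


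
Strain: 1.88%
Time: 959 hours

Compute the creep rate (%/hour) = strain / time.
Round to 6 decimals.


Creep rate = 1.88 / 959
= 0.001960 %/h

0.001960


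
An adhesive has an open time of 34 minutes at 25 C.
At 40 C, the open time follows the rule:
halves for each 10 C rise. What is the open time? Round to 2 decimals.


Factor = 2^((40-25)/10) = 2.8284
Open time = 34 / 2.8284 = 12.02 min

12.02


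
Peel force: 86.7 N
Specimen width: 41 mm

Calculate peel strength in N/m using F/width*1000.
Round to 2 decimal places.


Peel strength = 86.7 / 41 * 1000 = 2114.63 N/m

2114.63


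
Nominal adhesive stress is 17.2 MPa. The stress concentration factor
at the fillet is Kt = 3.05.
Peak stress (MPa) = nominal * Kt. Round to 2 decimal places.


Peak = 17.2 * 3.05 = 52.46 MPa

52.46


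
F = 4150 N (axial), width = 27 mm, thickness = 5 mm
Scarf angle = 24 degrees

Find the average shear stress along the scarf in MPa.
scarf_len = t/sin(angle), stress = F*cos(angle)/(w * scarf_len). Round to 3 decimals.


scarf_len = 5/sin(24 deg) = 12.2930
cos(24 deg) = 0.913545
stress = 4150*0.913545/(27*12.2930) = 11.422 MPa

11.422


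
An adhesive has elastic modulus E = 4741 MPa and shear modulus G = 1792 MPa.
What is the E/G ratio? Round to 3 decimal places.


E/G = 4741 / 1792 = 2.646

2.646


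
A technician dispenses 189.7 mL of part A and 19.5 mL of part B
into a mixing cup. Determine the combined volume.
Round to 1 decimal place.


Combined volume = 189.7 + 19.5
= 209.2 mL

209.2


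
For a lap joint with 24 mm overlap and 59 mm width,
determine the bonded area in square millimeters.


Area = 24 * 59 = 1416 mm^2

1416


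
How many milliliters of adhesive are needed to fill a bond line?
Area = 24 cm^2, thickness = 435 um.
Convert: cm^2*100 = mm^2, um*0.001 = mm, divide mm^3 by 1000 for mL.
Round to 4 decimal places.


= (24 * 100) * (435 * 0.001) / 1000
= 1.0440 mL

1.0440


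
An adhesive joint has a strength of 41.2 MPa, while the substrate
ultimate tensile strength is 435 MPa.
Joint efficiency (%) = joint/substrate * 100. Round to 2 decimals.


Efficiency = 41.2 / 435 * 100
= 9.47%

9.47


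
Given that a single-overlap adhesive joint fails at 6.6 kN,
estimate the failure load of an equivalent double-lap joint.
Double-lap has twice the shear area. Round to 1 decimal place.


Double-lap factor = 2
Expected load = 6.6 * 2 = 13.2 kN

13.2


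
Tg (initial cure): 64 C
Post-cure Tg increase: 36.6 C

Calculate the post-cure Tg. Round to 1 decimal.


Post-cure Tg = 64 + 36.6 = 100.6 C

100.6


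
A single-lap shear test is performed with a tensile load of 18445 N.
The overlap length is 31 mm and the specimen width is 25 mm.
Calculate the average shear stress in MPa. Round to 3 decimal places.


Shear stress = F / (overlap * width)
= 18445 / (31 * 25)
= 18445 / 775
= 23.800 MPa

23.800


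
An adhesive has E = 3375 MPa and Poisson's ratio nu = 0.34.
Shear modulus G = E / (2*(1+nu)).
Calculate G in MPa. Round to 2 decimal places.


G = 3375 / (2*(1+0.34))
= 3375 / 2.68
= 1259.33 MPa

1259.33


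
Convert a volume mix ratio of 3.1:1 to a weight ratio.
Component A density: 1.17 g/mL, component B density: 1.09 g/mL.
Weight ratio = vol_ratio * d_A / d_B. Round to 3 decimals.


= 3.1 * 1.17 / 1.09 = 3.328

3.328


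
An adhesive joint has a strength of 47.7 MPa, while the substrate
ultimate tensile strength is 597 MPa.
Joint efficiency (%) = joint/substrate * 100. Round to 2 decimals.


Efficiency = 47.7 / 597 * 100
= 7.99%

7.99


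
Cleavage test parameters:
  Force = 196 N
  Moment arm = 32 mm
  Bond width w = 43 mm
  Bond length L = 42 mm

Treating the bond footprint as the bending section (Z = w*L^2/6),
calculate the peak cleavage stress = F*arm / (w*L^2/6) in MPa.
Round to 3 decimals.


M = 196 * 32 = 6272 N*mm
Z = 43 * 42^2 / 6 = 75852 / 6 mm^3
sigma = M / Z = 6 * 6272 / 75852 = 37632 / 75852
= 0.496 MPa

0.496
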